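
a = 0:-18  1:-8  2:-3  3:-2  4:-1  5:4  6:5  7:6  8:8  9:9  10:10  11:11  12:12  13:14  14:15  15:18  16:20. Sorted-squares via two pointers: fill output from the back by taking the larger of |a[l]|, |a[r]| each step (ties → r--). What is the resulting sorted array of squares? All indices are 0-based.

l=0 r=16: |-18|<=|20| out[16]=400, r--
l=0 r=15: |-18|<=|18| out[15]=324, r--
l=0 r=14: |-18|>|15| out[14]=324, l++
l=1 r=14: |-8|<=|15| out[13]=225, r--
l=1 r=13: |-8|<=|14| out[12]=196, r--
l=1 r=12: |-8|<=|12| out[11]=144, r--
l=1 r=11: |-8|<=|11| out[10]=121, r--
l=1 r=10: |-8|<=|10| out[9]=100, r--
l=1 r=9: |-8|<=|9| out[8]=81, r--
l=1 r=8: |-8|<=|8| out[7]=64, r--
l=1 r=7: |-8|>|6| out[6]=64, l++
l=2 r=7: |-3|<=|6| out[5]=36, r--
l=2 r=6: |-3|<=|5| out[4]=25, r--
l=2 r=5: |-3|<=|4| out[3]=16, r--
l=2 r=4: |-3|>|-1| out[2]=9, l++
l=3 r=4: |-2|>|-1| out[1]=4, l++
l=4 r=4: |-1|<=|-1| out[0]=1, r--

[1, 4, 9, 16, 25, 36, 64, 64, 81, 100, 121, 144, 196, 225, 324, 324, 400]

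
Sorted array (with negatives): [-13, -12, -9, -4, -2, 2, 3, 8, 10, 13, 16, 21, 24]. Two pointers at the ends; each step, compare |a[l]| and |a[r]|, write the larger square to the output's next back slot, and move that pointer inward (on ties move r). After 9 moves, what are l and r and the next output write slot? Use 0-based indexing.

l=3, r=6, next write slot=3

l=0 r=12: |-13|<=|24| out[12]=576, r--
l=0 r=11: |-13|<=|21| out[11]=441, r--
l=0 r=10: |-13|<=|16| out[10]=256, r--
l=0 r=9: |-13|<=|13| out[9]=169, r--
l=0 r=8: |-13|>|10| out[8]=169, l++
l=1 r=8: |-12|>|10| out[7]=144, l++
l=2 r=8: |-9|<=|10| out[6]=100, r--
l=2 r=7: |-9|>|8| out[5]=81, l++
l=3 r=7: |-4|<=|8| out[4]=64, r--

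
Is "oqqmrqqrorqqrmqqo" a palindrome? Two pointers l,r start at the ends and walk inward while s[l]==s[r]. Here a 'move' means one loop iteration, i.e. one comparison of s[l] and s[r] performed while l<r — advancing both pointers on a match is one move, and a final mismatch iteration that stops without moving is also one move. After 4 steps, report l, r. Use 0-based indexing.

[0,16] 'o'=='o' → l++,r--
[1,15] 'q'=='q' → l++,r--
[2,14] 'q'=='q' → l++,r--
[3,13] 'm'=='m' → l++,r--

l=4, r=12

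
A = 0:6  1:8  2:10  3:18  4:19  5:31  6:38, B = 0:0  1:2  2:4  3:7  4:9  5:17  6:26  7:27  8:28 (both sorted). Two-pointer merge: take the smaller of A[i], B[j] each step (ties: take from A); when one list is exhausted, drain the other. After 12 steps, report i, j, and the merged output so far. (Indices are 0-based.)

i=5, j=7, merged so far=[0, 2, 4, 6, 7, 8, 9, 10, 17, 18, 19, 26]

i=0 j=0: A[i]=6>B[j]=0 take 0, j++
i=0 j=1: A[i]=6>B[j]=2 take 2, j++
i=0 j=2: A[i]=6>B[j]=4 take 4, j++
i=0 j=3: A[i]=6<=B[j]=7 take 6, i++
i=1 j=3: A[i]=8>B[j]=7 take 7, j++
i=1 j=4: A[i]=8<=B[j]=9 take 8, i++
i=2 j=4: A[i]=10>B[j]=9 take 9, j++
i=2 j=5: A[i]=10<=B[j]=17 take 10, i++
i=3 j=5: A[i]=18>B[j]=17 take 17, j++
i=3 j=6: A[i]=18<=B[j]=26 take 18, i++
i=4 j=6: A[i]=19<=B[j]=26 take 19, i++
i=5 j=6: A[i]=31>B[j]=26 take 26, j++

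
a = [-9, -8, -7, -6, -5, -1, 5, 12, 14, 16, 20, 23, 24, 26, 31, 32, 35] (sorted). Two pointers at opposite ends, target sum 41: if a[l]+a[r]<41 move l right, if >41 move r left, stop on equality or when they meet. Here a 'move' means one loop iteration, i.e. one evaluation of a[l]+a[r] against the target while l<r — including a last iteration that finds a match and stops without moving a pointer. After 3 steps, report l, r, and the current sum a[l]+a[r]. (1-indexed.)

[1,17] -9+35=26 <41 → l++
[2,17] -8+35=27 <41 → l++
[3,17] -7+35=28 <41 → l++

l=4, r=17, sum=29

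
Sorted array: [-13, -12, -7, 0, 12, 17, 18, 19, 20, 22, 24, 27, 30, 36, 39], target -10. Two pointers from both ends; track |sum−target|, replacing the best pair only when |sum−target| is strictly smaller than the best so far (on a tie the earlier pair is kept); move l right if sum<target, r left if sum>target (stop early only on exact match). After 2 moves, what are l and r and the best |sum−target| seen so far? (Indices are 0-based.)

l=0, r=12, best |Δ|=33

l=0 r=14: -13+39=26 d=36 *, r--
l=0 r=13: -13+36=23 d=33 *, r--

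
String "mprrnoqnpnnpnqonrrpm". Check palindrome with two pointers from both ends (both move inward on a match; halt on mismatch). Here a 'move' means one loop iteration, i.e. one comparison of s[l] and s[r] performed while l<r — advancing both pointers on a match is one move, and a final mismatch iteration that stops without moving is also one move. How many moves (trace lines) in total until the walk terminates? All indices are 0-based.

10 moves

l=0 r=19: 'm'=='m', l++,r--
l=1 r=18: 'p'=='p', l++,r--
l=2 r=17: 'r'=='r', l++,r--
l=3 r=16: 'r'=='r', l++,r--
l=4 r=15: 'n'=='n', l++,r--
l=5 r=14: 'o'=='o', l++,r--
l=6 r=13: 'q'=='q', l++,r--
l=7 r=12: 'n'=='n', l++,r--
l=8 r=11: 'p'=='p', l++,r--
l=9 r=10: 'n'=='n', l++,r--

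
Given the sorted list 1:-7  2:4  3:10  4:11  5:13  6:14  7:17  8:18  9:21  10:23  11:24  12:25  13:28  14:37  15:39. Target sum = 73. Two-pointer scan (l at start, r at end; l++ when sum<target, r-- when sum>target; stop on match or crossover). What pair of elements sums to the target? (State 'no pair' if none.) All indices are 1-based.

[1,15] -7+39=32 <73 → l++
[2,15] 4+39=43 <73 → l++
[3,15] 10+39=49 <73 → l++
[4,15] 11+39=50 <73 → l++
[5,15] 13+39=52 <73 → l++
[6,15] 14+39=53 <73 → l++
[7,15] 17+39=56 <73 → l++
[8,15] 18+39=57 <73 → l++
[9,15] 21+39=60 <73 → l++
[10,15] 23+39=62 <73 → l++
[11,15] 24+39=63 <73 → l++
[12,15] 25+39=64 <73 → l++
[13,15] 28+39=67 <73 → l++
[14,15] 37+39=76 >73 → r--

no pair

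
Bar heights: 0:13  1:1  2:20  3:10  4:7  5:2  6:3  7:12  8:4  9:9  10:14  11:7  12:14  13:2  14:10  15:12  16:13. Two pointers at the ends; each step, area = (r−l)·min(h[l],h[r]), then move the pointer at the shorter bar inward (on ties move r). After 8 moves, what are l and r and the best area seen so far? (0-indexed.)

l=2, r=10, best area=208

[0,16] min(13,13)*16=208 best=208 * → r--
[0,15] min(13,12)*15=180 best=208 → r--
[0,14] min(13,10)*14=140 best=208 → r--
[0,13] min(13,2)*13=26 best=208 → r--
[0,12] min(13,14)*12=156 best=208 → l++
[1,12] min(1,14)*11=11 best=208 → l++
[2,12] min(20,14)*10=140 best=208 → r--
[2,11] min(20,7)*9=63 best=208 → r--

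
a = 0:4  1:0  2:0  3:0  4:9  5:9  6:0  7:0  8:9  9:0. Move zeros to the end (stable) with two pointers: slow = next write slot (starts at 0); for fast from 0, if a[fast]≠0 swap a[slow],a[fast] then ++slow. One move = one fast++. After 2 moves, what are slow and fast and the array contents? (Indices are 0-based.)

slow=1, fast=2, a=[4, 0, 0, 0, 9, 9, 0, 0, 9, 0]

(s=0,f=0) a[fast]=4≠0 swap→a[0]=4 → slow++,fast++
(s=1,f=1) a[fast]=0 → fast++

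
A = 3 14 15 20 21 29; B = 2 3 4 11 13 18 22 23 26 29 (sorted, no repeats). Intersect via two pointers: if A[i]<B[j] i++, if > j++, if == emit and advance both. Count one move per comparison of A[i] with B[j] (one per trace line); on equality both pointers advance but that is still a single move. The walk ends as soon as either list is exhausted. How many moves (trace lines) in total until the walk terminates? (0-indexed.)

14 moves

i=0 j=0: 3>2, j++
i=0 j=1: 3==3 emit, i++,j++
i=1 j=2: 14>4, j++
i=1 j=3: 14>11, j++
i=1 j=4: 14>13, j++
i=1 j=5: 14<18, i++
i=2 j=5: 15<18, i++
i=3 j=5: 20>18, j++
i=3 j=6: 20<22, i++
i=4 j=6: 21<22, i++
i=5 j=6: 29>22, j++
i=5 j=7: 29>23, j++
i=5 j=8: 29>26, j++
i=5 j=9: 29==29 emit, i++,j++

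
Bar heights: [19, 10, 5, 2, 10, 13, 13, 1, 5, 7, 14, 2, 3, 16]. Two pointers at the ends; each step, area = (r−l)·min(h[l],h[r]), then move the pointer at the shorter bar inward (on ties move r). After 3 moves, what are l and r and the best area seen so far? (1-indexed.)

[1,14] min(19,16)*13=208 best=208 * → r--
[1,13] min(19,3)*12=36 best=208 → r--
[1,12] min(19,2)*11=22 best=208 → r--

l=1, r=11, best area=208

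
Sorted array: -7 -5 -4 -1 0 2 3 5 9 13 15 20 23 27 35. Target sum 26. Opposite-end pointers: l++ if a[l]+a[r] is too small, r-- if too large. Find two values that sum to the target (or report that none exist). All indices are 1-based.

l=1 r=15: -7+35=28 >26, r--
l=1 r=14: -7+27=20 <26, l++
l=2 r=14: -5+27=22 <26, l++
l=3 r=14: -4+27=23 <26, l++
l=4 r=14: -1+27=26, found

(-1, 27)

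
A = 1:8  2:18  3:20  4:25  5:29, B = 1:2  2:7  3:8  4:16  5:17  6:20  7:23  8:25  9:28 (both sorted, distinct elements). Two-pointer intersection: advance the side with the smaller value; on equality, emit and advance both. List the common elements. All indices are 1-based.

intersection = [8, 20, 25]

[i=1,j=1] 8>2 → j++
[i=1,j=2] 8>7 → j++
[i=1,j=3] 8==8 emit → i++,j++
[i=2,j=4] 18>16 → j++
[i=2,j=5] 18>17 → j++
[i=2,j=6] 18<20 → i++
[i=3,j=6] 20==20 emit → i++,j++
[i=4,j=7] 25>23 → j++
[i=4,j=8] 25==25 emit → i++,j++
[i=5,j=9] 29>28 → j++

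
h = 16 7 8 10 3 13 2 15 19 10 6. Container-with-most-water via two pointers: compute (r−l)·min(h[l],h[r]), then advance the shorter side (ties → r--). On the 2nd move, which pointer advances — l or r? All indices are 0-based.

l=0 r=10: min(16,6)*10=60 best=60 *, r--
l=0 r=9: min(16,10)*9=90 best=90 *, r--

r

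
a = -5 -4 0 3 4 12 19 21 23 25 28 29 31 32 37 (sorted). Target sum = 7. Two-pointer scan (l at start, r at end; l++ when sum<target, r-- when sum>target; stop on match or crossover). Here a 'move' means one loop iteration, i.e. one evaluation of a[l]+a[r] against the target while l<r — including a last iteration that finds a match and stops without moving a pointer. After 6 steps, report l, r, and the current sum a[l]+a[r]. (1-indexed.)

[1,15] -5+37=32 >7 → r--
[1,14] -5+32=27 >7 → r--
[1,13] -5+31=26 >7 → r--
[1,12] -5+29=24 >7 → r--
[1,11] -5+28=23 >7 → r--
[1,10] -5+25=20 >7 → r--

l=1, r=9, sum=18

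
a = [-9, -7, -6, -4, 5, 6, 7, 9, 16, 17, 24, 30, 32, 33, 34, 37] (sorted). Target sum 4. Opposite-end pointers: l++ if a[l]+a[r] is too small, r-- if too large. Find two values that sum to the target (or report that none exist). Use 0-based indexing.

l=0 r=15: -9+37=28 >4, r--
l=0 r=14: -9+34=25 >4, r--
l=0 r=13: -9+33=24 >4, r--
l=0 r=12: -9+32=23 >4, r--
l=0 r=11: -9+30=21 >4, r--
l=0 r=10: -9+24=15 >4, r--
l=0 r=9: -9+17=8 >4, r--
l=0 r=8: -9+16=7 >4, r--
l=0 r=7: -9+9=0 <4, l++
l=1 r=7: -7+9=2 <4, l++
l=2 r=7: -6+9=3 <4, l++
l=3 r=7: -4+9=5 >4, r--
l=3 r=6: -4+7=3 <4, l++
l=4 r=6: 5+7=12 >4, r--
l=4 r=5: 5+6=11 >4, r--

no pair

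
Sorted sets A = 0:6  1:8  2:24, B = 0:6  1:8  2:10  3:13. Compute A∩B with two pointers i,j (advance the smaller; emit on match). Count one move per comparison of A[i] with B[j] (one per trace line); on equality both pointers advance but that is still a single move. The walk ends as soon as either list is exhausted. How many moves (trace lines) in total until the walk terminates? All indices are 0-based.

i=0 j=0: 6==6 emit, i++,j++
i=1 j=1: 8==8 emit, i++,j++
i=2 j=2: 24>10, j++
i=2 j=3: 24>13, j++

4 moves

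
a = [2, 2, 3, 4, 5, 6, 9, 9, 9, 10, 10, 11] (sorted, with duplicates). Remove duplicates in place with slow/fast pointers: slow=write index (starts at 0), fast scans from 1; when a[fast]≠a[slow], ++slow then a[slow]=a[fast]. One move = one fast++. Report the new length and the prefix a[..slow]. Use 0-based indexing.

length 8; prefix = [2, 3, 4, 5, 6, 9, 10, 11]

(s=0,f=1) a[fast]=2=a[slow] dup → fast++
(s=0,f=2) a[fast]=3≠a[slow]=2 write a[1]=3 → slow++,fast++
(s=1,f=3) a[fast]=4≠a[slow]=3 write a[2]=4 → slow++,fast++
(s=2,f=4) a[fast]=5≠a[slow]=4 write a[3]=5 → slow++,fast++
(s=3,f=5) a[fast]=6≠a[slow]=5 write a[4]=6 → slow++,fast++
(s=4,f=6) a[fast]=9≠a[slow]=6 write a[5]=9 → slow++,fast++
(s=5,f=7) a[fast]=9=a[slow] dup → fast++
(s=5,f=8) a[fast]=9=a[slow] dup → fast++
(s=5,f=9) a[fast]=10≠a[slow]=9 write a[6]=10 → slow++,fast++
(s=6,f=10) a[fast]=10=a[slow] dup → fast++
(s=6,f=11) a[fast]=11≠a[slow]=10 write a[7]=11 → slow++,fast++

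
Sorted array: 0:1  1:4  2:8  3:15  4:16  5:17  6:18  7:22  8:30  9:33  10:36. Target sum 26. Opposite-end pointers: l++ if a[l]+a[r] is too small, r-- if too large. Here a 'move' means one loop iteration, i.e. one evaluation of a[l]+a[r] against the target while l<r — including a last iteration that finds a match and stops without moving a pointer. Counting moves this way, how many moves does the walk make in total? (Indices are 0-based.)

5 moves

l=0 r=10: 1+36=37 >26, r--
l=0 r=9: 1+33=34 >26, r--
l=0 r=8: 1+30=31 >26, r--
l=0 r=7: 1+22=23 <26, l++
l=1 r=7: 4+22=26, found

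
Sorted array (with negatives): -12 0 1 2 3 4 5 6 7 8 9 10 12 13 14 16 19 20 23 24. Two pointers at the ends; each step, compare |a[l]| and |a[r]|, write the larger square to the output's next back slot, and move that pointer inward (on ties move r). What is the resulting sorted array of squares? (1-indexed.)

[0, 1, 4, 9, 16, 25, 36, 49, 64, 81, 100, 144, 144, 169, 196, 256, 361, 400, 529, 576]

[1,20] |-12|<=|24| out[20]=576 → r--
[1,19] |-12|<=|23| out[19]=529 → r--
[1,18] |-12|<=|20| out[18]=400 → r--
[1,17] |-12|<=|19| out[17]=361 → r--
[1,16] |-12|<=|16| out[16]=256 → r--
[1,15] |-12|<=|14| out[15]=196 → r--
[1,14] |-12|<=|13| out[14]=169 → r--
[1,13] |-12|<=|12| out[13]=144 → r--
[1,12] |-12|>|10| out[12]=144 → l++
[2,12] |0|<=|10| out[11]=100 → r--
[2,11] |0|<=|9| out[10]=81 → r--
[2,10] |0|<=|8| out[9]=64 → r--
[2,9] |0|<=|7| out[8]=49 → r--
[2,8] |0|<=|6| out[7]=36 → r--
[2,7] |0|<=|5| out[6]=25 → r--
[2,6] |0|<=|4| out[5]=16 → r--
[2,5] |0|<=|3| out[4]=9 → r--
[2,4] |0|<=|2| out[3]=4 → r--
[2,3] |0|<=|1| out[2]=1 → r--
[2,2] |0|<=|0| out[1]=0 → r--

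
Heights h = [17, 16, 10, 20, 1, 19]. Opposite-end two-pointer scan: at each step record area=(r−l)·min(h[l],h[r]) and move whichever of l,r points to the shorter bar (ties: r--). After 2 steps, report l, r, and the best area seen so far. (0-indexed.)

[0,5] min(17,19)*5=85 best=85 * → l++
[1,5] min(16,19)*4=64 best=85 → l++

l=2, r=5, best area=85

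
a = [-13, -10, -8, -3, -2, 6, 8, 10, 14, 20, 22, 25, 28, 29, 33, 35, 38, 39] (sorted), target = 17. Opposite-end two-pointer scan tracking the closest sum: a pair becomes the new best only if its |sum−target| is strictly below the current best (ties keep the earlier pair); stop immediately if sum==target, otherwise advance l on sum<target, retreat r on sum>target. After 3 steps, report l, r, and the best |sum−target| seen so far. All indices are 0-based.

l=0, r=14, best |Δ|=5

[0,17] -13+39=26 d=9 * → r--
[0,16] -13+38=25 d=8 * → r--
[0,15] -13+35=22 d=5 * → r--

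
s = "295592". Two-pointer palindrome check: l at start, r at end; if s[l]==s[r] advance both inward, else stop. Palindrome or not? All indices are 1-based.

palindrome

l=1 r=6: '2'=='2', l++,r--
l=2 r=5: '9'=='9', l++,r--
l=3 r=4: '5'=='5', l++,r--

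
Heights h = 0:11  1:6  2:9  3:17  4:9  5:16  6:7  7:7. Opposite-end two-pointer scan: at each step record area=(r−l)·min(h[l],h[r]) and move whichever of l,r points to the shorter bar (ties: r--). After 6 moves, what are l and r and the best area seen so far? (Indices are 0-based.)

l=0 r=7: min(11,7)*7=49 best=49 *, r--
l=0 r=6: min(11,7)*6=42 best=49, r--
l=0 r=5: min(11,16)*5=55 best=55 *, l++
l=1 r=5: min(6,16)*4=24 best=55, l++
l=2 r=5: min(9,16)*3=27 best=55, l++
l=3 r=5: min(17,16)*2=32 best=55, r--

l=3, r=4, best area=55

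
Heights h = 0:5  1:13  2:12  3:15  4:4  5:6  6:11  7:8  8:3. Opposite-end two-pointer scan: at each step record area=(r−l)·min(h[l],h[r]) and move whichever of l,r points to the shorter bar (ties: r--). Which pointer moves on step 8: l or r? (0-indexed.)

l=0 r=8: min(5,3)*8=24 best=24 *, r--
l=0 r=7: min(5,8)*7=35 best=35 *, l++
l=1 r=7: min(13,8)*6=48 best=48 *, r--
l=1 r=6: min(13,11)*5=55 best=55 *, r--
l=1 r=5: min(13,6)*4=24 best=55, r--
l=1 r=4: min(13,4)*3=12 best=55, r--
l=1 r=3: min(13,15)*2=26 best=55, l++
l=2 r=3: min(12,15)*1=12 best=55, l++

l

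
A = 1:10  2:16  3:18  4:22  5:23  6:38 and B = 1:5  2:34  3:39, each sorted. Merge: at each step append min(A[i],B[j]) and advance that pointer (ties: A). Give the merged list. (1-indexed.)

[5, 10, 16, 18, 22, 23, 34, 38, 39]

[i=1,j=1] A[i]=10>B[j]=5 take 5 → j++
[i=1,j=2] A[i]=10<=B[j]=34 take 10 → i++
[i=2,j=2] A[i]=16<=B[j]=34 take 16 → i++
[i=3,j=2] A[i]=18<=B[j]=34 take 18 → i++
[i=4,j=2] A[i]=22<=B[j]=34 take 22 → i++
[i=5,j=2] A[i]=23<=B[j]=34 take 23 → i++
[i=6,j=2] A[i]=38>B[j]=34 take 34 → j++
[i=6,j=3] A[i]=38<=B[j]=39 take 38 → i++
[i=7,j=3] A done, take B[j]=39 → j++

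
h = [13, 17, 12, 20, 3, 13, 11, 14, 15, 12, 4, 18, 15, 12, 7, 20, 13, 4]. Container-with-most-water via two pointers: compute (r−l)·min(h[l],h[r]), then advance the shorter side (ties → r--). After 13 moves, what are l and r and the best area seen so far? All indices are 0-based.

l=0 r=17: min(13,4)*17=68 best=68 *, r--
l=0 r=16: min(13,13)*16=208 best=208 *, r--
l=0 r=15: min(13,20)*15=195 best=208, l++
l=1 r=15: min(17,20)*14=238 best=238 *, l++
l=2 r=15: min(12,20)*13=156 best=238, l++
l=3 r=15: min(20,20)*12=240 best=240 *, r--
l=3 r=14: min(20,7)*11=77 best=240, r--
l=3 r=13: min(20,12)*10=120 best=240, r--
l=3 r=12: min(20,15)*9=135 best=240, r--
l=3 r=11: min(20,18)*8=144 best=240, r--
l=3 r=10: min(20,4)*7=28 best=240, r--
l=3 r=9: min(20,12)*6=72 best=240, r--
l=3 r=8: min(20,15)*5=75 best=240, r--

l=3, r=7, best area=240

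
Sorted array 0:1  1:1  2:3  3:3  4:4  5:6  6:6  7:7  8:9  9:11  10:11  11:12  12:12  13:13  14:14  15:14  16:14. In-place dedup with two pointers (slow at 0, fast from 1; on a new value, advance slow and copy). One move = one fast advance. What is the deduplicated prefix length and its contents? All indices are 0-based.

(s=0,f=1) a[fast]=1=a[slow] dup → fast++
(s=0,f=2) a[fast]=3≠a[slow]=1 write a[1]=3 → slow++,fast++
(s=1,f=3) a[fast]=3=a[slow] dup → fast++
(s=1,f=4) a[fast]=4≠a[slow]=3 write a[2]=4 → slow++,fast++
(s=2,f=5) a[fast]=6≠a[slow]=4 write a[3]=6 → slow++,fast++
(s=3,f=6) a[fast]=6=a[slow] dup → fast++
(s=3,f=7) a[fast]=7≠a[slow]=6 write a[4]=7 → slow++,fast++
(s=4,f=8) a[fast]=9≠a[slow]=7 write a[5]=9 → slow++,fast++
(s=5,f=9) a[fast]=11≠a[slow]=9 write a[6]=11 → slow++,fast++
(s=6,f=10) a[fast]=11=a[slow] dup → fast++
(s=6,f=11) a[fast]=12≠a[slow]=11 write a[7]=12 → slow++,fast++
(s=7,f=12) a[fast]=12=a[slow] dup → fast++
(s=7,f=13) a[fast]=13≠a[slow]=12 write a[8]=13 → slow++,fast++
(s=8,f=14) a[fast]=14≠a[slow]=13 write a[9]=14 → slow++,fast++
(s=9,f=15) a[fast]=14=a[slow] dup → fast++
(s=9,f=16) a[fast]=14=a[slow] dup → fast++

length 10; prefix = [1, 3, 4, 6, 7, 9, 11, 12, 13, 14]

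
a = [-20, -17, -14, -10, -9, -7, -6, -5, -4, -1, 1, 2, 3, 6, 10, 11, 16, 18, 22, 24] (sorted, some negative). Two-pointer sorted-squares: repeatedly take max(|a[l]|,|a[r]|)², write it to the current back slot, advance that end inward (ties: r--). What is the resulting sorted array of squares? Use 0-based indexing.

[0,19] |-20|<=|24| out[19]=576 → r--
[0,18] |-20|<=|22| out[18]=484 → r--
[0,17] |-20|>|18| out[17]=400 → l++
[1,17] |-17|<=|18| out[16]=324 → r--
[1,16] |-17|>|16| out[15]=289 → l++
[2,16] |-14|<=|16| out[14]=256 → r--
[2,15] |-14|>|11| out[13]=196 → l++
[3,15] |-10|<=|11| out[12]=121 → r--
[3,14] |-10|<=|10| out[11]=100 → r--
[3,13] |-10|>|6| out[10]=100 → l++
[4,13] |-9|>|6| out[9]=81 → l++
[5,13] |-7|>|6| out[8]=49 → l++
[6,13] |-6|<=|6| out[7]=36 → r--
[6,12] |-6|>|3| out[6]=36 → l++
[7,12] |-5|>|3| out[5]=25 → l++
[8,12] |-4|>|3| out[4]=16 → l++
[9,12] |-1|<=|3| out[3]=9 → r--
[9,11] |-1|<=|2| out[2]=4 → r--
[9,10] |-1|<=|1| out[1]=1 → r--
[9,9] |-1|<=|-1| out[0]=1 → r--

[1, 1, 4, 9, 16, 25, 36, 36, 49, 81, 100, 100, 121, 196, 256, 289, 324, 400, 484, 576]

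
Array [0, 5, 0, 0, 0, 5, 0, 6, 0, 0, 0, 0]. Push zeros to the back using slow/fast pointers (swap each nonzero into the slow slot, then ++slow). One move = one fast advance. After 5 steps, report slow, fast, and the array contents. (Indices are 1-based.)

slow=2, fast=6, a=[5, 0, 0, 0, 0, 5, 0, 6, 0, 0, 0, 0]

slow=1 fast=1: a[fast]=0, fast++
slow=1 fast=2: a[fast]=5≠0 swap→a[1]=5, slow++,fast++
slow=2 fast=3: a[fast]=0, fast++
slow=2 fast=4: a[fast]=0, fast++
slow=2 fast=5: a[fast]=0, fast++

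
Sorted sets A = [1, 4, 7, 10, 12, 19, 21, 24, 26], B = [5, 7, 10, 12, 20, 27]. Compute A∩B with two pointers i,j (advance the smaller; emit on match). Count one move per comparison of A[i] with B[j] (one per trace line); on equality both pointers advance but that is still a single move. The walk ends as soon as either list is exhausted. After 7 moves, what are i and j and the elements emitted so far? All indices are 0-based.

i=6, j=4, emitted=[7, 10, 12]

i=0 j=0: 1<5, i++
i=1 j=0: 4<5, i++
i=2 j=0: 7>5, j++
i=2 j=1: 7==7 emit, i++,j++
i=3 j=2: 10==10 emit, i++,j++
i=4 j=3: 12==12 emit, i++,j++
i=5 j=4: 19<20, i++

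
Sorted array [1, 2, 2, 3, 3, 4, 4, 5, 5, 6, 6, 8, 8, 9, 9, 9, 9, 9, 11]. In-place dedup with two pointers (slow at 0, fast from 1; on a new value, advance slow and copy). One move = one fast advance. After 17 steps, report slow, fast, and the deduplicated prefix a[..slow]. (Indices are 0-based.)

slow=7, fast=18, prefix=[1, 2, 3, 4, 5, 6, 8, 9]

slow=0 fast=1: a[fast]=2≠a[slow]=1 write a[1]=2, slow++,fast++
slow=1 fast=2: a[fast]=2=a[slow] dup, fast++
slow=1 fast=3: a[fast]=3≠a[slow]=2 write a[2]=3, slow++,fast++
slow=2 fast=4: a[fast]=3=a[slow] dup, fast++
slow=2 fast=5: a[fast]=4≠a[slow]=3 write a[3]=4, slow++,fast++
slow=3 fast=6: a[fast]=4=a[slow] dup, fast++
slow=3 fast=7: a[fast]=5≠a[slow]=4 write a[4]=5, slow++,fast++
slow=4 fast=8: a[fast]=5=a[slow] dup, fast++
slow=4 fast=9: a[fast]=6≠a[slow]=5 write a[5]=6, slow++,fast++
slow=5 fast=10: a[fast]=6=a[slow] dup, fast++
slow=5 fast=11: a[fast]=8≠a[slow]=6 write a[6]=8, slow++,fast++
slow=6 fast=12: a[fast]=8=a[slow] dup, fast++
slow=6 fast=13: a[fast]=9≠a[slow]=8 write a[7]=9, slow++,fast++
slow=7 fast=14: a[fast]=9=a[slow] dup, fast++
slow=7 fast=15: a[fast]=9=a[slow] dup, fast++
slow=7 fast=16: a[fast]=9=a[slow] dup, fast++
slow=7 fast=17: a[fast]=9=a[slow] dup, fast++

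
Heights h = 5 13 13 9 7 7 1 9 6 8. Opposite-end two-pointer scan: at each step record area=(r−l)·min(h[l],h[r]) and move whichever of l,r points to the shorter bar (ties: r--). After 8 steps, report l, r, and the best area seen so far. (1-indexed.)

l=2, r=3, best area=64

l=1 r=10: min(5,8)*9=45 best=45 *, l++
l=2 r=10: min(13,8)*8=64 best=64 *, r--
l=2 r=9: min(13,6)*7=42 best=64, r--
l=2 r=8: min(13,9)*6=54 best=64, r--
l=2 r=7: min(13,1)*5=5 best=64, r--
l=2 r=6: min(13,7)*4=28 best=64, r--
l=2 r=5: min(13,7)*3=21 best=64, r--
l=2 r=4: min(13,9)*2=18 best=64, r--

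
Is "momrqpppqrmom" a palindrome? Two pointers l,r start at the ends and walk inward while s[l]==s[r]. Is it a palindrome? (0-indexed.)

palindrome

[0,12] 'm'=='m' → l++,r--
[1,11] 'o'=='o' → l++,r--
[2,10] 'm'=='m' → l++,r--
[3,9] 'r'=='r' → l++,r--
[4,8] 'q'=='q' → l++,r--
[5,7] 'p'=='p' → l++,r--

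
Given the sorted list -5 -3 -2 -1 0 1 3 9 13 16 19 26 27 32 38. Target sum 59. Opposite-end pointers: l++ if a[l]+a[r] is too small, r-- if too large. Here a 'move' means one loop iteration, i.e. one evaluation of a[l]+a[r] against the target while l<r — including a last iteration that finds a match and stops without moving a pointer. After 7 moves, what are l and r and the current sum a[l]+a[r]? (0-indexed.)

l=0 r=14: -5+38=33 <59, l++
l=1 r=14: -3+38=35 <59, l++
l=2 r=14: -2+38=36 <59, l++
l=3 r=14: -1+38=37 <59, l++
l=4 r=14: 0+38=38 <59, l++
l=5 r=14: 1+38=39 <59, l++
l=6 r=14: 3+38=41 <59, l++

l=7, r=14, sum=47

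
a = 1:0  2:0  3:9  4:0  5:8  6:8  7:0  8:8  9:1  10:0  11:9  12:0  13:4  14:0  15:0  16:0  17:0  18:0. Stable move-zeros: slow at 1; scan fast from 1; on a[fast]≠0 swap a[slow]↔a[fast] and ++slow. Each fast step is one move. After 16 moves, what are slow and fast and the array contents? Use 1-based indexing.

slow=8, fast=17, a=[9, 8, 8, 8, 1, 9, 4, 0, 0, 0, 0, 0, 0, 0, 0, 0, 0, 0]

slow=1 fast=1: a[fast]=0, fast++
slow=1 fast=2: a[fast]=0, fast++
slow=1 fast=3: a[fast]=9≠0 swap→a[1]=9, slow++,fast++
slow=2 fast=4: a[fast]=0, fast++
slow=2 fast=5: a[fast]=8≠0 swap→a[2]=8, slow++,fast++
slow=3 fast=6: a[fast]=8≠0 swap→a[3]=8, slow++,fast++
slow=4 fast=7: a[fast]=0, fast++
slow=4 fast=8: a[fast]=8≠0 swap→a[4]=8, slow++,fast++
slow=5 fast=9: a[fast]=1≠0 swap→a[5]=1, slow++,fast++
slow=6 fast=10: a[fast]=0, fast++
slow=6 fast=11: a[fast]=9≠0 swap→a[6]=9, slow++,fast++
slow=7 fast=12: a[fast]=0, fast++
slow=7 fast=13: a[fast]=4≠0 swap→a[7]=4, slow++,fast++
slow=8 fast=14: a[fast]=0, fast++
slow=8 fast=15: a[fast]=0, fast++
slow=8 fast=16: a[fast]=0, fast++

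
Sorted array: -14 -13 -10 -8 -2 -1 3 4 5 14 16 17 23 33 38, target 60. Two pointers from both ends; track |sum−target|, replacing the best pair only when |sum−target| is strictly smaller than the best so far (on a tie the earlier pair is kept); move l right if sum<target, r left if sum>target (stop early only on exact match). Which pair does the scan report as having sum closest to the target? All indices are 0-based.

pair (23, 38) with sum 61 (|Δ|=1)

[0,14] -14+38=24 d=36 * → l++
[1,14] -13+38=25 d=35 * → l++
[2,14] -10+38=28 d=32 * → l++
[3,14] -8+38=30 d=30 * → l++
[4,14] -2+38=36 d=24 * → l++
[5,14] -1+38=37 d=23 * → l++
[6,14] 3+38=41 d=19 * → l++
[7,14] 4+38=42 d=18 * → l++
[8,14] 5+38=43 d=17 * → l++
[9,14] 14+38=52 d=8 * → l++
[10,14] 16+38=54 d=6 * → l++
[11,14] 17+38=55 d=5 * → l++
[12,14] 23+38=61 d=1 * → r--
[12,13] 23+33=56 d=4 → l++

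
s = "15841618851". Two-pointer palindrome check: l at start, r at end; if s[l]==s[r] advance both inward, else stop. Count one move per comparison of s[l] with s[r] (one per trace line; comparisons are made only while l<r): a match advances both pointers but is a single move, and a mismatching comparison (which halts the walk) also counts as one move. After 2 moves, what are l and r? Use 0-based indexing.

l=0 r=10: '1'=='1', l++,r--
l=1 r=9: '5'=='5', l++,r--

l=2, r=8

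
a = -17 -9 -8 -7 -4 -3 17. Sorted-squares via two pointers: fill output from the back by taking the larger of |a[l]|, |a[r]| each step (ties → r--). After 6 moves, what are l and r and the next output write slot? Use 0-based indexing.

l=5, r=5, next write slot=0

[0,6] |-17|<=|17| out[6]=289 → r--
[0,5] |-17|>|-3| out[5]=289 → l++
[1,5] |-9|>|-3| out[4]=81 → l++
[2,5] |-8|>|-3| out[3]=64 → l++
[3,5] |-7|>|-3| out[2]=49 → l++
[4,5] |-4|>|-3| out[1]=16 → l++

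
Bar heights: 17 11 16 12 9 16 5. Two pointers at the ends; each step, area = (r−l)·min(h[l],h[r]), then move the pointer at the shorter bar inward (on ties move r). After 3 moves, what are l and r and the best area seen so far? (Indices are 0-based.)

l=0, r=3, best area=80

[0,6] min(17,5)*6=30 best=30 * → r--
[0,5] min(17,16)*5=80 best=80 * → r--
[0,4] min(17,9)*4=36 best=80 → r--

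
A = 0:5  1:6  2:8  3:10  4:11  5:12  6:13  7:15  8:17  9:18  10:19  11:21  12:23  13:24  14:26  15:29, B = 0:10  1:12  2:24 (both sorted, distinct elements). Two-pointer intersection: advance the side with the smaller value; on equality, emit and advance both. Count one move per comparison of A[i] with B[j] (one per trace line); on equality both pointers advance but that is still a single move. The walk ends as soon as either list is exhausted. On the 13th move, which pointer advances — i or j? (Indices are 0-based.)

i

i=0 j=0: 5<10, i++
i=1 j=0: 6<10, i++
i=2 j=0: 8<10, i++
i=3 j=0: 10==10 emit, i++,j++
i=4 j=1: 11<12, i++
i=5 j=1: 12==12 emit, i++,j++
i=6 j=2: 13<24, i++
i=7 j=2: 15<24, i++
i=8 j=2: 17<24, i++
i=9 j=2: 18<24, i++
i=10 j=2: 19<24, i++
i=11 j=2: 21<24, i++
i=12 j=2: 23<24, i++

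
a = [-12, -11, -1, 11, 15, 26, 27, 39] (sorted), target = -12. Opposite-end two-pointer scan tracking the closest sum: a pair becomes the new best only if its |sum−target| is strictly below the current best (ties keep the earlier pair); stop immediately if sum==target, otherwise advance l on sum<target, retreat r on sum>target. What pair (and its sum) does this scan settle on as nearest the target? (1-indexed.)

[1,8] -12+39=27 d=39 * → r--
[1,7] -12+27=15 d=27 * → r--
[1,6] -12+26=14 d=26 * → r--
[1,5] -12+15=3 d=15 * → r--
[1,4] -12+11=-1 d=11 * → r--
[1,3] -12+-1=-13 d=1 * → l++
[2,3] -11+-1=-12 d=0 * → stop

pair (-11, -1) with sum -12 (|Δ|=0)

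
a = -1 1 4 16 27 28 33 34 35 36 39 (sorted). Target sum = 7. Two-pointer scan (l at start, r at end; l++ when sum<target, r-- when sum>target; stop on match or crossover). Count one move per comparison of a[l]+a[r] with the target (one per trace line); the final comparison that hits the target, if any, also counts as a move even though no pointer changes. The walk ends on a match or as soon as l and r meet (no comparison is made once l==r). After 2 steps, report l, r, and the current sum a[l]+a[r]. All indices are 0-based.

l=0 r=10: -1+39=38 >7, r--
l=0 r=9: -1+36=35 >7, r--

l=0, r=8, sum=34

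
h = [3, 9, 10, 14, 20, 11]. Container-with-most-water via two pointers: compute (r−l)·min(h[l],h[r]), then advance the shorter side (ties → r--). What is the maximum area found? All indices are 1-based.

max area = 36

l=1 r=6: min(3,11)*5=15 best=15 *, l++
l=2 r=6: min(9,11)*4=36 best=36 *, l++
l=3 r=6: min(10,11)*3=30 best=36, l++
l=4 r=6: min(14,11)*2=22 best=36, r--
l=4 r=5: min(14,20)*1=14 best=36, l++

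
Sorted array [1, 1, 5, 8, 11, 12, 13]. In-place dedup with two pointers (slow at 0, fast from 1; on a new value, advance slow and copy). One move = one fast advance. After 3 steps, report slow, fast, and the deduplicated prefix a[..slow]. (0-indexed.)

(s=0,f=1) a[fast]=1=a[slow] dup → fast++
(s=0,f=2) a[fast]=5≠a[slow]=1 write a[1]=5 → slow++,fast++
(s=1,f=3) a[fast]=8≠a[slow]=5 write a[2]=8 → slow++,fast++

slow=2, fast=4, prefix=[1, 5, 8]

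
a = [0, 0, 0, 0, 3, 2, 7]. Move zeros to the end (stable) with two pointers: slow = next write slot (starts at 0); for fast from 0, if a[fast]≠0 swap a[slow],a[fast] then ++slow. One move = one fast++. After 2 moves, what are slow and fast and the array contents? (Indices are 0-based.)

(s=0,f=0) a[fast]=0 → fast++
(s=0,f=1) a[fast]=0 → fast++

slow=0, fast=2, a=[0, 0, 0, 0, 3, 2, 7]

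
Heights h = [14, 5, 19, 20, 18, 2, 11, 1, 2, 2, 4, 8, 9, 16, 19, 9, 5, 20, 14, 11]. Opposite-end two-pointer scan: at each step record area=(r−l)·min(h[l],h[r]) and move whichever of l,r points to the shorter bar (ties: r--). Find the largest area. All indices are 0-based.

[0,19] min(14,11)*19=209 best=209 * → r--
[0,18] min(14,14)*18=252 best=252 * → r--
[0,17] min(14,20)*17=238 best=252 → l++
[1,17] min(5,20)*16=80 best=252 → l++
[2,17] min(19,20)*15=285 best=285 * → l++
[3,17] min(20,20)*14=280 best=285 → r--
[3,16] min(20,5)*13=65 best=285 → r--
[3,15] min(20,9)*12=108 best=285 → r--
[3,14] min(20,19)*11=209 best=285 → r--
[3,13] min(20,16)*10=160 best=285 → r--
[3,12] min(20,9)*9=81 best=285 → r--
[3,11] min(20,8)*8=64 best=285 → r--
[3,10] min(20,4)*7=28 best=285 → r--
[3,9] min(20,2)*6=12 best=285 → r--
[3,8] min(20,2)*5=10 best=285 → r--
[3,7] min(20,1)*4=4 best=285 → r--
[3,6] min(20,11)*3=33 best=285 → r--
[3,5] min(20,2)*2=4 best=285 → r--
[3,4] min(20,18)*1=18 best=285 → r--

max area = 285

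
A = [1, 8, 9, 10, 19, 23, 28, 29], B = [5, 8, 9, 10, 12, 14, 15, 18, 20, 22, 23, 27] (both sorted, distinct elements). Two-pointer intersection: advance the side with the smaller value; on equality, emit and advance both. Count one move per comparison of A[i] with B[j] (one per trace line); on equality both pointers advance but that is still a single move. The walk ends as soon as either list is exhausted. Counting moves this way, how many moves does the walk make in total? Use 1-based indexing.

14 moves

i=1 j=1: 1<5, i++
i=2 j=1: 8>5, j++
i=2 j=2: 8==8 emit, i++,j++
i=3 j=3: 9==9 emit, i++,j++
i=4 j=4: 10==10 emit, i++,j++
i=5 j=5: 19>12, j++
i=5 j=6: 19>14, j++
i=5 j=7: 19>15, j++
i=5 j=8: 19>18, j++
i=5 j=9: 19<20, i++
i=6 j=9: 23>20, j++
i=6 j=10: 23>22, j++
i=6 j=11: 23==23 emit, i++,j++
i=7 j=12: 28>27, j++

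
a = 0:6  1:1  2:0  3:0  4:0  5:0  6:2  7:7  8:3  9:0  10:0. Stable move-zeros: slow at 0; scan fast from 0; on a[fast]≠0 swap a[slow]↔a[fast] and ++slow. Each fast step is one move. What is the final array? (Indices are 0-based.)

slow=0 fast=0: a[fast]=6≠0 swap→a[0]=6, slow++,fast++
slow=1 fast=1: a[fast]=1≠0 swap→a[1]=1, slow++,fast++
slow=2 fast=2: a[fast]=0, fast++
slow=2 fast=3: a[fast]=0, fast++
slow=2 fast=4: a[fast]=0, fast++
slow=2 fast=5: a[fast]=0, fast++
slow=2 fast=6: a[fast]=2≠0 swap→a[2]=2, slow++,fast++
slow=3 fast=7: a[fast]=7≠0 swap→a[3]=7, slow++,fast++
slow=4 fast=8: a[fast]=3≠0 swap→a[4]=3, slow++,fast++
slow=5 fast=9: a[fast]=0, fast++
slow=5 fast=10: a[fast]=0, fast++

[6, 1, 2, 7, 3, 0, 0, 0, 0, 0, 0]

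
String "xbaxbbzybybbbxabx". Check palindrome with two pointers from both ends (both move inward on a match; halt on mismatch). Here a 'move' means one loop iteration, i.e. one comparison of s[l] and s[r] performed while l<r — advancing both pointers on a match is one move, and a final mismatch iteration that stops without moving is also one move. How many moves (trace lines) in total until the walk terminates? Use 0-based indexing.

[0,16] 'x'=='x' → l++,r--
[1,15] 'b'=='b' → l++,r--
[2,14] 'a'=='a' → l++,r--
[3,13] 'x'=='x' → l++,r--
[4,12] 'b'=='b' → l++,r--
[5,11] 'b'=='b' → l++,r--
[6,10] 'z'!='b' → stop

7 moves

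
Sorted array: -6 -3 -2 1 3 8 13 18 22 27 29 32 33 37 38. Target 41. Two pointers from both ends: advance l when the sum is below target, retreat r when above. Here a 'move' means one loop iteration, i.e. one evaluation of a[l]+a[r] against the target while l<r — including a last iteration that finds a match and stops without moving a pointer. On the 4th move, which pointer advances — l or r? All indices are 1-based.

l=1 r=15: -6+38=32 <41, l++
l=2 r=15: -3+38=35 <41, l++
l=3 r=15: -2+38=36 <41, l++
l=4 r=15: 1+38=39 <41, l++

l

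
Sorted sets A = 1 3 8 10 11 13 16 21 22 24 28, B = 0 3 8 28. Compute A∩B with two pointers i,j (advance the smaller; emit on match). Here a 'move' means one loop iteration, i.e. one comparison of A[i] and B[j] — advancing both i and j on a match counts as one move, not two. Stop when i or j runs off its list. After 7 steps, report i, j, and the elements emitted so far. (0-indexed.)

[i=0,j=0] 1>0 → j++
[i=0,j=1] 1<3 → i++
[i=1,j=1] 3==3 emit → i++,j++
[i=2,j=2] 8==8 emit → i++,j++
[i=3,j=3] 10<28 → i++
[i=4,j=3] 11<28 → i++
[i=5,j=3] 13<28 → i++

i=6, j=3, emitted=[3, 8]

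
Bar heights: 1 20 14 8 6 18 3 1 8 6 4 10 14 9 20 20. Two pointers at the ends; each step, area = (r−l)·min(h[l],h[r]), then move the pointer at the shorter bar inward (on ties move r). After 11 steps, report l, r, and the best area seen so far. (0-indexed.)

[0,15] min(1,20)*15=15 best=15 * → l++
[1,15] min(20,20)*14=280 best=280 * → r--
[1,14] min(20,20)*13=260 best=280 → r--
[1,13] min(20,9)*12=108 best=280 → r--
[1,12] min(20,14)*11=154 best=280 → r--
[1,11] min(20,10)*10=100 best=280 → r--
[1,10] min(20,4)*9=36 best=280 → r--
[1,9] min(20,6)*8=48 best=280 → r--
[1,8] min(20,8)*7=56 best=280 → r--
[1,7] min(20,1)*6=6 best=280 → r--
[1,6] min(20,3)*5=15 best=280 → r--

l=1, r=5, best area=280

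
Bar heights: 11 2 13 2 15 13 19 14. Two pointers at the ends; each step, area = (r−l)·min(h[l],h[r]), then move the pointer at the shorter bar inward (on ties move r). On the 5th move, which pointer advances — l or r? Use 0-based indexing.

l=0 r=7: min(11,14)*7=77 best=77 *, l++
l=1 r=7: min(2,14)*6=12 best=77, l++
l=2 r=7: min(13,14)*5=65 best=77, l++
l=3 r=7: min(2,14)*4=8 best=77, l++
l=4 r=7: min(15,14)*3=42 best=77, r--

r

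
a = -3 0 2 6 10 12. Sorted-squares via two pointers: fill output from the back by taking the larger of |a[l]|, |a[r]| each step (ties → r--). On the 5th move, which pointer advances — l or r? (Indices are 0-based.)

l=0 r=5: |-3|<=|12| out[5]=144, r--
l=0 r=4: |-3|<=|10| out[4]=100, r--
l=0 r=3: |-3|<=|6| out[3]=36, r--
l=0 r=2: |-3|>|2| out[2]=9, l++
l=1 r=2: |0|<=|2| out[1]=4, r--

r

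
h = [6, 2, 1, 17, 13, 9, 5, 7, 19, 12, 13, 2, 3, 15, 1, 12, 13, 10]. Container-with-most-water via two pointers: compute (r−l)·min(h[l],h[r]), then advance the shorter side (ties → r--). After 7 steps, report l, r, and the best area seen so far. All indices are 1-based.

l=4, r=14, best area=169

[1,18] min(6,10)*17=102 best=102 * → l++
[2,18] min(2,10)*16=32 best=102 → l++
[3,18] min(1,10)*15=15 best=102 → l++
[4,18] min(17,10)*14=140 best=140 * → r--
[4,17] min(17,13)*13=169 best=169 * → r--
[4,16] min(17,12)*12=144 best=169 → r--
[4,15] min(17,1)*11=11 best=169 → r--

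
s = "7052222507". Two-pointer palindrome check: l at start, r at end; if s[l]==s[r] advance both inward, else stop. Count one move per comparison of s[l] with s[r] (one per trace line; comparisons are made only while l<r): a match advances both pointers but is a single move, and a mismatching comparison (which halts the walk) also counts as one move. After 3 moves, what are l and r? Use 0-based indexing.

[0,9] '7'=='7' → l++,r--
[1,8] '0'=='0' → l++,r--
[2,7] '5'=='5' → l++,r--

l=3, r=6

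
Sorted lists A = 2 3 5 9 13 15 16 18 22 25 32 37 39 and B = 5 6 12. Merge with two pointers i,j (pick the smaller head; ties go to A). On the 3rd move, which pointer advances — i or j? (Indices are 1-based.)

i=1 j=1: A[i]=2<=B[j]=5 take 2, i++
i=2 j=1: A[i]=3<=B[j]=5 take 3, i++
i=3 j=1: A[i]=5<=B[j]=5 take 5, i++

i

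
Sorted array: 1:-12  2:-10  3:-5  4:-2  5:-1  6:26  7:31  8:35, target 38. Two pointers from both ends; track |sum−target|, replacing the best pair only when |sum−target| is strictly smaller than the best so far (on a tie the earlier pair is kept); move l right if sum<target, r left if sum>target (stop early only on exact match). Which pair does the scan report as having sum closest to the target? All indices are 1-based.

[1,8] -12+35=23 d=15 * → l++
[2,8] -10+35=25 d=13 * → l++
[3,8] -5+35=30 d=8 * → l++
[4,8] -2+35=33 d=5 * → l++
[5,8] -1+35=34 d=4 * → l++
[6,8] 26+35=61 d=23 → r--
[6,7] 26+31=57 d=19 → r--

pair (-1, 35) with sum 34 (|Δ|=4)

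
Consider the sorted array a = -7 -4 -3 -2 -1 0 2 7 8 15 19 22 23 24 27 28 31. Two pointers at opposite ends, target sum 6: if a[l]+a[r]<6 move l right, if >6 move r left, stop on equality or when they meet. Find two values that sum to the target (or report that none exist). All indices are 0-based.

(-2, 8)

l=0 r=16: -7+31=24 >6, r--
l=0 r=15: -7+28=21 >6, r--
l=0 r=14: -7+27=20 >6, r--
l=0 r=13: -7+24=17 >6, r--
l=0 r=12: -7+23=16 >6, r--
l=0 r=11: -7+22=15 >6, r--
l=0 r=10: -7+19=12 >6, r--
l=0 r=9: -7+15=8 >6, r--
l=0 r=8: -7+8=1 <6, l++
l=1 r=8: -4+8=4 <6, l++
l=2 r=8: -3+8=5 <6, l++
l=3 r=8: -2+8=6, found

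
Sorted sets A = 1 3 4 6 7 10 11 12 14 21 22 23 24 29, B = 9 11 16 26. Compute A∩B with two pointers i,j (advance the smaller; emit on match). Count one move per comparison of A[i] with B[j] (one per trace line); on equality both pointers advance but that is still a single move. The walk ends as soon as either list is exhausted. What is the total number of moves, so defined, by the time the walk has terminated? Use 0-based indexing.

16 moves

i=0 j=0: 1<9, i++
i=1 j=0: 3<9, i++
i=2 j=0: 4<9, i++
i=3 j=0: 6<9, i++
i=4 j=0: 7<9, i++
i=5 j=0: 10>9, j++
i=5 j=1: 10<11, i++
i=6 j=1: 11==11 emit, i++,j++
i=7 j=2: 12<16, i++
i=8 j=2: 14<16, i++
i=9 j=2: 21>16, j++
i=9 j=3: 21<26, i++
i=10 j=3: 22<26, i++
i=11 j=3: 23<26, i++
i=12 j=3: 24<26, i++
i=13 j=3: 29>26, j++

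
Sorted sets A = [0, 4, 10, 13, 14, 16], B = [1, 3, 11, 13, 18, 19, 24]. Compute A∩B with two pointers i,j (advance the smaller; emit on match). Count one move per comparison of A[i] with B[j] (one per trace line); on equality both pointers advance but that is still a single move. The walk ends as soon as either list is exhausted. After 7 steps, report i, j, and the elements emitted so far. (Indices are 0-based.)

i=0 j=0: 0<1, i++
i=1 j=0: 4>1, j++
i=1 j=1: 4>3, j++
i=1 j=2: 4<11, i++
i=2 j=2: 10<11, i++
i=3 j=2: 13>11, j++
i=3 j=3: 13==13 emit, i++,j++

i=4, j=4, emitted=[13]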